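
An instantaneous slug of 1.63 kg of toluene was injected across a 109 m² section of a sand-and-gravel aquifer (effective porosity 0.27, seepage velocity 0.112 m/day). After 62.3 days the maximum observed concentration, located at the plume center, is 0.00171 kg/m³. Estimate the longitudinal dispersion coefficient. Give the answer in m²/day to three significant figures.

1.34 m²/day

At the plume center C_max = M/(n_e·A·√(4πDt)), so D = M²/(4πt·(n_e·A·C_max)²).
n_e·A·C_max = 0.27 × 109 × 0.00171 = 0.05033 kg/m.
D = 1.63²/(4π × 62.3 × 0.05033²) = 1.34 m²/day.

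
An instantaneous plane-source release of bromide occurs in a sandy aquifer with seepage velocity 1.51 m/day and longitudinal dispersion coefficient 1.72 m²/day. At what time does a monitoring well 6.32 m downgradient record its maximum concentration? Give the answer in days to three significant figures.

3.50 days

For the 1D instantaneous-source solution, setting ∂C/∂t = 0 at fixed x gives v²t² + 2Dt − x² = 0, so t = (√(D² + v²x²) − D)/v².
√(D² + v²x²) = √(1.72² + 1.51² × 6.32²) = 9.697; v² = 2.2801.
t = (9.697 − 1.72)/2.2801 = 3.50 days (vs. the pure-advection estimate x/v = 4.19 d).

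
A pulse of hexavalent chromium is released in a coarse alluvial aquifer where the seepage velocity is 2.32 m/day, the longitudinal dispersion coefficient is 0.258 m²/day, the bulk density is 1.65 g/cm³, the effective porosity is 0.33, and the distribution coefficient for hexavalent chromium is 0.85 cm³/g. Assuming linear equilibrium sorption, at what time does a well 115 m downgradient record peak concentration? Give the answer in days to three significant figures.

Retardation factor R = 1 + ρ_b·K_d/n = 1 + 1.65 × 0.85/0.33 = 5.250.
Sorption retards both mechanisms: v_R = v/R = 0.4419 m/day, D_R = D/R = 0.04914 m²/day.
Peak time from v_R²t² + 2D_R t − x² = 0: t = (√(D_R² + v_R²x²) − D_R)/v_R².
√(D_R² + v_R²x²) = √(0.04914² + 0.4419² × 115²) = 50.82; v_R² = 0.1953.
t = (50.82 − 0.04914)/0.1953 = 260 days.

260 days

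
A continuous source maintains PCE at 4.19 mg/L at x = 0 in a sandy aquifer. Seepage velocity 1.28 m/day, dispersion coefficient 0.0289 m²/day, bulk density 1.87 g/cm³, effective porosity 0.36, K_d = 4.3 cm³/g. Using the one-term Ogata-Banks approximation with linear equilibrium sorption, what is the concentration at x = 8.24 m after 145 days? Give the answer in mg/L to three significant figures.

Retardation factor R = 1 + ρ_b·K_d/n = 1 + 1.87 × 4.3/0.36 = 23.34.
Sorption retards both mechanisms: v_R = v/R = 0.05484 m/day, D_R = D/R = 0.001238 m²/day.
v_R·t = 0.05484 × 145 = 7.9518 m; 2√(D_R t) = 0.8474 m; argument = (8.24 − 7.9518)/0.8474 = 0.3401.
C = C₀ × ½·erfc(0.3401) = 4.19 × 0.3153 = 1.32 mg/L.

1.32 mg/L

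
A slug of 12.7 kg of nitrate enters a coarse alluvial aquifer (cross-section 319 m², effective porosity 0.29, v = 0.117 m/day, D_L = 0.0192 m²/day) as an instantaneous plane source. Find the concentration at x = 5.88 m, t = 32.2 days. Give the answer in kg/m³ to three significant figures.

0.00810 kg/m³

For an instantaneous plane source, C(x,t) = M/(n_e·A·√(4πDt)) · exp(−(x−vt)²/(4Dt)), with n_e·A the pore (flow) area.
Plume center vt = 0.117 × 32.2 = 3.7674 m, so the well at 5.88 m is 2.1126 m downgradient of the peak.
√(4πDt) = 2.787 m, giving peak height M/(n_e·A·√(4πDt)) = 12.7/(0.29 × 319 × 2.787) = 0.04926 kg/m³.
(x−vt)²/(4Dt) = (2.1126)²/(4 × 0.0192 × 32.2) = 1.805; exp(−1.805) = 0.1645.
C = 0.04926 × 0.1645 = 0.00810 kg/m³.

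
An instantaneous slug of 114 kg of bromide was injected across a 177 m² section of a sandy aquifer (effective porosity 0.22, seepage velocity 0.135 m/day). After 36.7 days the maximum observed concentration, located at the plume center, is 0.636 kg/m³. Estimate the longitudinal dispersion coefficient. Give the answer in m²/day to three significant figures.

At the plume center C_max = M/(n_e·A·√(4πDt)), so D = M²/(4πt·(n_e·A·C_max)²).
n_e·A·C_max = 0.22 × 177 × 0.636 = 24.77 kg/m.
D = 114²/(4π × 36.7 × 24.77²) = 0.0459 m²/day.

0.0459 m²/day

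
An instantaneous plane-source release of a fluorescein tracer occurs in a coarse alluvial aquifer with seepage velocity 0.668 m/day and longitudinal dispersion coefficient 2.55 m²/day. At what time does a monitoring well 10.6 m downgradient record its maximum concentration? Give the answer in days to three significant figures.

For the 1D instantaneous-source solution, setting ∂C/∂t = 0 at fixed x gives v²t² + 2Dt − x² = 0, so t = (√(D² + v²x²) − D)/v².
√(D² + v²x²) = √(2.55² + 0.668² × 10.6²) = 7.526; v² = 0.446224.
t = (7.526 − 2.55)/0.446224 = 11.2 days (vs. the pure-advection estimate x/v = 15.9 d).

11.2 days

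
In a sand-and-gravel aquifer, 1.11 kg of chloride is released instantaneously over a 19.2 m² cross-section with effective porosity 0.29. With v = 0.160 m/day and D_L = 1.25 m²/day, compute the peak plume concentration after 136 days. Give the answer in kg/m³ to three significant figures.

The peak of an instantaneous 1D plume sits at x = vt; there the Gaussian factor is 1 and C_max = M/(n_e·A·√(4πDt)), where n_e·A is the pore area the mass is dissolved in.
√(4πDt) = √(4π × 1.25 × 136) = 46.22 m, so C_max = 1.11/(0.29 × 19.2 × 46.22) = 0.00431 kg/m³.

0.00431 kg/m³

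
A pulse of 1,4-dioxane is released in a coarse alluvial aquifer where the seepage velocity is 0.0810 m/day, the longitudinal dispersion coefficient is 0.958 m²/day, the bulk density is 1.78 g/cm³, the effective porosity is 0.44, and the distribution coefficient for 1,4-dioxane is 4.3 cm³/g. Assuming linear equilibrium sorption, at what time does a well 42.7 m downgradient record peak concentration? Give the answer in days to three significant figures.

Retardation factor R = 1 + ρ_b·K_d/n = 1 + 1.78 × 4.3/0.44 = 18.40.
Sorption retards both mechanisms: v_R = v/R = 0.004402 m/day, D_R = D/R = 0.05207 m²/day.
Peak time from v_R²t² + 2D_R t − x² = 0: t = (√(D_R² + v_R²x²) − D_R)/v_R².
√(D_R² + v_R²x²) = √(0.05207² + 0.004402² × 42.7²) = 0.1950; v_R² = 1.938e-05.
t = (0.1950 − 0.05207)/1.938e-05 = 7380 days.

7380 days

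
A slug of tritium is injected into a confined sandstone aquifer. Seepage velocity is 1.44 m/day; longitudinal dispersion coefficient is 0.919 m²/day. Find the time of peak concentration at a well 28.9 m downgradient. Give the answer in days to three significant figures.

For the 1D instantaneous-source solution, setting ∂C/∂t = 0 at fixed x gives v²t² + 2Dt − x² = 0, so t = (√(D² + v²x²) − D)/v².
√(D² + v²x²) = √(0.919² + 1.44² × 28.9²) = 41.63; v² = 2.0736.
t = (41.63 − 0.919)/2.0736 = 19.6 days (vs. the pure-advection estimate x/v = 20.1 d).

19.6 days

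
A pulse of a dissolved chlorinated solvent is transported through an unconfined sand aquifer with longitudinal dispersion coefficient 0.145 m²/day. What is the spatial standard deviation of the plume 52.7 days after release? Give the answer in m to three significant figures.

Dispersive spreading gives a Gaussian with σ² = 2Dt; advection only shifts the center.
σ = √(2 × 0.145 × 52.7) = 3.91 m.

3.91 m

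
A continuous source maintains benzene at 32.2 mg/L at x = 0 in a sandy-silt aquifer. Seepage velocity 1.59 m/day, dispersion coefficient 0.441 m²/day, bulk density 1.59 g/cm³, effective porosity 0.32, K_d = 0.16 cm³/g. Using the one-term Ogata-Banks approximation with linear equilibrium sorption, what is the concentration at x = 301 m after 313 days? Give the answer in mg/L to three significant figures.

Retardation factor R = 1 + ρ_b·K_d/n = 1 + 1.59 × 0.16/0.32 = 1.795.
Sorption retards both mechanisms: v_R = v/R = 0.8858 m/day, D_R = D/R = 0.2457 m²/day.
v_R·t = 0.8858 × 313 = 277.2554 m; 2√(D_R t) = 17.54 m; argument = (301 − 277.2554)/17.54 = 1.354.
C = C₀ × ½·erfc(1.354) = 32.2 × 0.02776 = 0.894 mg/L.

0.894 mg/L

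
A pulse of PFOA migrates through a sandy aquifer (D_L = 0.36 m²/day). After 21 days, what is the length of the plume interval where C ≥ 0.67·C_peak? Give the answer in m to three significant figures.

6.96 m

The plume is Gaussian with σ = √(2Dt) = √(2 × 0.36 × 21) = 3.888 m.
C/C_peak = exp(−Δx²/(2σ²)) = 0.67 ⇒ Δx = σ·√(−2 ln 0.67) = 3.888 × 0.8950 = 3.480 m.
Width = 2Δx = 6.96 m.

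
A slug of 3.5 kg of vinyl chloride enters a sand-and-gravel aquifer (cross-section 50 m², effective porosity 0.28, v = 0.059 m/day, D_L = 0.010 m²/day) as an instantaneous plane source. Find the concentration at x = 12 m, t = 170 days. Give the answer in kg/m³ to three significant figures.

For an instantaneous plane source, C(x,t) = M/(n_e·A·√(4πDt)) · exp(−(x−vt)²/(4Dt)), with n_e·A the pore (flow) area.
Plume center vt = 0.059 × 170 = 10.03 m, so the well at 12 m is 1.97 m downgradient of the peak.
√(4πDt) = 4.622 m, giving peak height M/(n_e·A·√(4πDt)) = 3.5/(0.28 × 50 × 4.622) = 0.05409 kg/m³.
(x−vt)²/(4Dt) = (1.97)²/(4 × 0.010 × 170) = 0.5707; exp(−0.5707) = 0.5651.
C = 0.05409 × 0.5651 = 0.0306 kg/m³.

0.0306 kg/m³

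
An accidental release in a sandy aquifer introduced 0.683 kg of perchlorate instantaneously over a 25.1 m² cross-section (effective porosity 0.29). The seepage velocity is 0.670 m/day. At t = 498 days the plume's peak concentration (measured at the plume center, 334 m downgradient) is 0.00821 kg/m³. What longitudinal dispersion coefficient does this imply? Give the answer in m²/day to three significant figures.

0.0209 m²/day

At the plume center C_max = M/(n_e·A·√(4πDt)), so D = M²/(4πt·(n_e·A·C_max)²).
n_e·A·C_max = 0.29 × 25.1 × 0.00821 = 0.05976 kg/m.
D = 0.683²/(4π × 498 × 0.05976²) = 0.0209 m²/day.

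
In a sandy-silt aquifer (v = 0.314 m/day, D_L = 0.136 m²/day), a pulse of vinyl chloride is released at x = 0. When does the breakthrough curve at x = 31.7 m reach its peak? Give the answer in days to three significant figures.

For the 1D instantaneous-source solution, setting ∂C/∂t = 0 at fixed x gives v²t² + 2Dt − x² = 0, so t = (√(D² + v²x²) − D)/v².
√(D² + v²x²) = √(0.136² + 0.314² × 31.7²) = 9.955; v² = 0.098596.
t = (9.955 − 0.136)/0.098596 = 99.6 days (vs. the pure-advection estimate x/v = 101 d).

99.6 days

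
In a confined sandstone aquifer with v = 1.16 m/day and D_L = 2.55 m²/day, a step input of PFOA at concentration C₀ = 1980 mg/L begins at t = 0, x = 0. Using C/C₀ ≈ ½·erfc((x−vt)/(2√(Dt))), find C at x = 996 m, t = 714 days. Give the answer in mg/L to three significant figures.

For a continuous step input, C/C₀ ≈ ½·erfc((x−vt)/(2√(Dt))).
vt = 1.16 × 714 = 828.24 m and 2√(Dt) = 2√(2.55 × 714) = 85.34 m.
Argument (x−vt)/(2√(Dt)) = (996 − 828.24)/85.34 = 1.966; ½·erfc(1.966) = 0.002715.
C = 1980 × 0.002715 = 5.38 mg/L.

5.38 mg/L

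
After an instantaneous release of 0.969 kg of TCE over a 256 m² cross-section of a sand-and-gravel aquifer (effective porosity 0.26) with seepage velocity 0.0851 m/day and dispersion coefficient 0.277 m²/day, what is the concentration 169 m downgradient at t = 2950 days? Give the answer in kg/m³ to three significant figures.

1.83e-05 kg/m³

For an instantaneous plane source, C(x,t) = M/(n_e·A·√(4πDt)) · exp(−(x−vt)²/(4Dt)), with n_e·A the pore (flow) area.
Plume center vt = 0.0851 × 2950 = 251.045 m, so the well at 169 m is 82.045 m upgradient of the peak.
√(4πDt) = 101.3 m, giving peak height M/(n_e·A·√(4πDt)) = 0.969/(0.26 × 256 × 101.3) = 0.0001437 kg/m³.
(x−vt)²/(4Dt) = (-82.045)²/(4 × 0.277 × 2950) = 2.059; exp(−2.059) = 0.1276.
C = 0.0001437 × 0.1276 = 1.83e-05 kg/m³.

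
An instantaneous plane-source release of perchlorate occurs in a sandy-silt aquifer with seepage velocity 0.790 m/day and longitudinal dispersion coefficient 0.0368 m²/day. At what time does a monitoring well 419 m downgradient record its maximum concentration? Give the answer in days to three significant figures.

For the 1D instantaneous-source solution, setting ∂C/∂t = 0 at fixed x gives v²t² + 2Dt − x² = 0, so t = (√(D² + v²x²) − D)/v².
√(D² + v²x²) = √(0.0368² + 0.790² × 419²) = 331.0; v² = 0.6241.
t = (331.0 − 0.0368)/0.6241 = 530 days (vs. the pure-advection estimate x/v = 530 d).

530 days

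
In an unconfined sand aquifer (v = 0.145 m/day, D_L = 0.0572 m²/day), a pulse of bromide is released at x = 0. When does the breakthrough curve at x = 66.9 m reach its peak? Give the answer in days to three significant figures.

459 days

For the 1D instantaneous-source solution, setting ∂C/∂t = 0 at fixed x gives v²t² + 2Dt − x² = 0, so t = (√(D² + v²x²) − D)/v².
√(D² + v²x²) = √(0.0572² + 0.145² × 66.9²) = 9.701; v² = 0.021025.
t = (9.701 − 0.0572)/0.021025 = 459 days (vs. the pure-advection estimate x/v = 461 d).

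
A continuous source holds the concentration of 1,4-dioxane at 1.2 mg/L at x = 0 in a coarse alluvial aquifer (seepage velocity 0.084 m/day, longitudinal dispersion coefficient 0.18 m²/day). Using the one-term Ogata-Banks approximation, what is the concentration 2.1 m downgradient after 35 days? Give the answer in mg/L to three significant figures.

For a continuous step input, C/C₀ ≈ ½·erfc((x−vt)/(2√(Dt))).
vt = 0.084 × 35 = 2.94 m and 2√(Dt) = 2√(0.18 × 35) = 5.020 m.
Argument (x−vt)/(2√(Dt)) = (2.1 − 2.94)/5.020 = -0.1673; ½·erfc(-0.1673) = 0.5935.
C = 1.2 × 0.5935 = 0.712 mg/L.

0.712 mg/L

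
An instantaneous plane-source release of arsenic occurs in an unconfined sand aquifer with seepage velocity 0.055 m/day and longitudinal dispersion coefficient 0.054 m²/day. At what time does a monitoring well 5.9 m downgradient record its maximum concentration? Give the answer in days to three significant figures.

For the 1D instantaneous-source solution, setting ∂C/∂t = 0 at fixed x gives v²t² + 2Dt − x² = 0, so t = (√(D² + v²x²) − D)/v².
√(D² + v²x²) = √(0.054² + 0.055² × 5.9²) = 0.3290; v² = 0.003025.
t = (0.3290 − 0.054)/0.003025 = 90.9 days (vs. the pure-advection estimate x/v = 107 d).

90.9 days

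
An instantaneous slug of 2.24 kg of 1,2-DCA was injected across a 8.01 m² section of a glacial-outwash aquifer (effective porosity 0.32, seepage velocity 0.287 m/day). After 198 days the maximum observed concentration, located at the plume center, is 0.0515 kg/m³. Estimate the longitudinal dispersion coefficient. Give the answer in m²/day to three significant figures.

At the plume center C_max = M/(n_e·A·√(4πDt)), so D = M²/(4πt·(n_e·A·C_max)²).
n_e·A·C_max = 0.32 × 8.01 × 0.0515 = 0.1320 kg/m.
D = 2.24²/(4π × 198 × 0.1320²) = 0.116 m²/day.

0.116 m²/day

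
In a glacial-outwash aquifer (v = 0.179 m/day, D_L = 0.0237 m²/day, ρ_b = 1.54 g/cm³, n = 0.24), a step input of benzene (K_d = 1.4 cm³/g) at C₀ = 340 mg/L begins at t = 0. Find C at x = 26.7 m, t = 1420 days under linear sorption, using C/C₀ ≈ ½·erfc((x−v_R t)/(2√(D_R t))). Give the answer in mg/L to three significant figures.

108 mg/L

Retardation factor R = 1 + ρ_b·K_d/n = 1 + 1.54 × 1.4/0.24 = 9.983.
Sorption retards both mechanisms: v_R = v/R = 0.01793 m/day, D_R = D/R = 0.002374 m²/day.
v_R·t = 0.01793 × 1420 = 25.4606 m; 2√(D_R t) = 3.672 m; argument = (26.7 − 25.4606)/3.672 = 0.3375.
C = C₀ × ½·erfc(0.3375) = 340 × 0.3166 = 108 mg/L.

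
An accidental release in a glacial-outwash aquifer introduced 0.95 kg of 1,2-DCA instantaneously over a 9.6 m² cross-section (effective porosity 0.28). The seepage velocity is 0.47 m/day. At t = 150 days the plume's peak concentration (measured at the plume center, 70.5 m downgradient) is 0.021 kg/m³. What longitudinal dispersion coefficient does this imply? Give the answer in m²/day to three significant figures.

0.150 m²/day

At the plume center C_max = M/(n_e·A·√(4πDt)), so D = M²/(4πt·(n_e·A·C_max)²).
n_e·A·C_max = 0.28 × 9.6 × 0.021 = 0.05645 kg/m.
D = 0.95²/(4π × 150 × 0.05645²) = 0.150 m²/day.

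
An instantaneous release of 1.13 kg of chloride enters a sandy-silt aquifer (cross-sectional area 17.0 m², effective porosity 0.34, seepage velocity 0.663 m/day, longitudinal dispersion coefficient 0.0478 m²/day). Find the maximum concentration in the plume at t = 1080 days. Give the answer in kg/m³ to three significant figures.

0.00768 kg/m³

The peak of an instantaneous 1D plume sits at x = vt; there the Gaussian factor is 1 and C_max = M/(n_e·A·√(4πDt)), where n_e·A is the pore area the mass is dissolved in.
√(4πDt) = √(4π × 0.0478 × 1080) = 25.47 m, so C_max = 1.13/(0.34 × 17.0 × 25.47) = 0.00768 kg/m³.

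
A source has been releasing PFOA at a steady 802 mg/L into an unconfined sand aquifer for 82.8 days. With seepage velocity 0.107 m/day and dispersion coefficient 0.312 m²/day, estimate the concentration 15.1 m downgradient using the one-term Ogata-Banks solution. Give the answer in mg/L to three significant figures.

155 mg/L

For a continuous step input, C/C₀ ≈ ½·erfc((x−vt)/(2√(Dt))).
vt = 0.107 × 82.8 = 8.8596 m and 2√(Dt) = 2√(0.312 × 82.8) = 10.17 m.
Argument (x−vt)/(2√(Dt)) = (15.1 − 8.8596)/10.17 = 0.6136; ½·erfc(0.6136) = 0.1928.
C = 802 × 0.1928 = 155 mg/L.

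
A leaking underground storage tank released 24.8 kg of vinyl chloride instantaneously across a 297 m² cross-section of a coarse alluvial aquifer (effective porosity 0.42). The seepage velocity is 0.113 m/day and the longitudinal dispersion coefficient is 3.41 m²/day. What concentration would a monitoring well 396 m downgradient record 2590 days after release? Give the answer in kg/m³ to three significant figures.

For an instantaneous plane source, C(x,t) = M/(n_e·A·√(4πDt)) · exp(−(x−vt)²/(4Dt)), with n_e·A the pore (flow) area.
Plume center vt = 0.113 × 2590 = 292.67 m, so the well at 396 m is 103.33 m downgradient of the peak.
√(4πDt) = 333.1 m, giving peak height M/(n_e·A·√(4πDt)) = 24.8/(0.42 × 297 × 333.1) = 0.0005969 kg/m³.
(x−vt)²/(4Dt) = (103.33)²/(4 × 3.41 × 2590) = 0.3022; exp(−0.3022) = 0.7392.
C = 0.0005969 × 0.7392 = 0.000441 kg/m³.

0.000441 kg/m³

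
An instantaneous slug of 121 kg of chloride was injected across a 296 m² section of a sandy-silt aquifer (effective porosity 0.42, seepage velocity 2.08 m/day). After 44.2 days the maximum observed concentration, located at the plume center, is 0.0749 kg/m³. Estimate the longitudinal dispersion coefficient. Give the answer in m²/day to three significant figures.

At the plume center C_max = M/(n_e·A·√(4πDt)), so D = M²/(4πt·(n_e·A·C_max)²).
n_e·A·C_max = 0.42 × 296 × 0.0749 = 9.312 kg/m.
D = 121²/(4π × 44.2 × 9.312²) = 0.304 m²/day.

0.304 m²/day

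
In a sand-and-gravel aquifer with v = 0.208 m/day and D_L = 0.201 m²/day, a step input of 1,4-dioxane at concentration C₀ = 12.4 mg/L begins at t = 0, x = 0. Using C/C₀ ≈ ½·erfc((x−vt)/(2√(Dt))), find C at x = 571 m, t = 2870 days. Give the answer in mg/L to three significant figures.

9.64 mg/L

For a continuous step input, C/C₀ ≈ ½·erfc((x−vt)/(2√(Dt))).
vt = 0.208 × 2870 = 596.96 m and 2√(Dt) = 2√(0.201 × 2870) = 48.04 m.
Argument (x−vt)/(2√(Dt)) = (571 − 596.96)/48.04 = -0.5404; ½·erfc(-0.5404) = 0.7776.
C = 12.4 × 0.7776 = 9.64 mg/L.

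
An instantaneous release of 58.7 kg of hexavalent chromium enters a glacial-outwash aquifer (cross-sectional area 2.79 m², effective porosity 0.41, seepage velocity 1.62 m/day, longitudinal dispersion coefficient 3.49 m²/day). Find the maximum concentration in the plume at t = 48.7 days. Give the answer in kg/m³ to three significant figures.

The peak of an instantaneous 1D plume sits at x = vt; there the Gaussian factor is 1 and C_max = M/(n_e·A·√(4πDt)), where n_e·A is the pore area the mass is dissolved in.
√(4πDt) = √(4π × 3.49 × 48.7) = 46.21 m, so C_max = 58.7/(0.41 × 2.79 × 46.21) = 1.11 kg/m³.

1.11 kg/m³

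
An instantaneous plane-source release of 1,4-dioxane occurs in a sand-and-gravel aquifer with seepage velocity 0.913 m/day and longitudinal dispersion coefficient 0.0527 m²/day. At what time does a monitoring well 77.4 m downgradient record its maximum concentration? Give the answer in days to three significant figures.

84.7 days

For the 1D instantaneous-source solution, setting ∂C/∂t = 0 at fixed x gives v²t² + 2Dt − x² = 0, so t = (√(D² + v²x²) − D)/v².
√(D² + v²x²) = √(0.0527² + 0.913² × 77.4²) = 70.67; v² = 0.833569.
t = (70.67 − 0.0527)/0.833569 = 84.7 days (vs. the pure-advection estimate x/v = 84.8 d).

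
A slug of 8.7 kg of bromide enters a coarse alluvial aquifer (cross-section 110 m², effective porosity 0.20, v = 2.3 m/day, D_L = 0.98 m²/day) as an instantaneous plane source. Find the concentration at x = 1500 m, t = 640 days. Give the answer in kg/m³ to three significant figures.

For an instantaneous plane source, C(x,t) = M/(n_e·A·√(4πDt)) · exp(−(x−vt)²/(4Dt)), with n_e·A the pore (flow) area.
Plume center vt = 2.3 × 640 = 1472 m, so the well at 1500 m is 28 m downgradient of the peak.
√(4πDt) = 88.78 m, giving peak height M/(n_e·A·√(4πDt)) = 8.7/(0.20 × 110 × 88.78) = 0.004454 kg/m³.
(x−vt)²/(4Dt) = (28)²/(4 × 0.98 × 640) = 0.3125; exp(−0.3125) = 0.7316.
C = 0.004454 × 0.7316 = 0.00326 kg/m³.

0.00326 kg/m³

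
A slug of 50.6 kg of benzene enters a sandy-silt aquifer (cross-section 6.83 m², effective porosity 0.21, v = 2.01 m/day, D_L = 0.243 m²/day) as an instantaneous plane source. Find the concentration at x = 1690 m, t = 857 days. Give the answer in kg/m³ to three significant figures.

For an instantaneous plane source, C(x,t) = M/(n_e·A·√(4πDt)) · exp(−(x−vt)²/(4Dt)), with n_e·A the pore (flow) area.
Plume center vt = 2.01 × 857 = 1722.57 m, so the well at 1690 m is 32.57 m upgradient of the peak.
√(4πDt) = 51.16 m, giving peak height M/(n_e·A·√(4πDt)) = 50.6/(0.21 × 6.83 × 51.16) = 0.6896 kg/m³.
(x−vt)²/(4Dt) = (-32.57)²/(4 × 0.243 × 857) = 1.273; exp(−1.273) = 0.2800.
C = 0.6896 × 0.2800 = 0.193 kg/m³.

0.193 kg/m³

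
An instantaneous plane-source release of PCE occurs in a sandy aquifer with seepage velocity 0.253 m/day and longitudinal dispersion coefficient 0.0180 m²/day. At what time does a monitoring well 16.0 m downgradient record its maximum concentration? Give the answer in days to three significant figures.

63.0 days

For the 1D instantaneous-source solution, setting ∂C/∂t = 0 at fixed x gives v²t² + 2Dt − x² = 0, so t = (√(D² + v²x²) − D)/v².
√(D² + v²x²) = √(0.0180² + 0.253² × 16.0²) = 4.048; v² = 0.064009.
t = (4.048 − 0.0180)/0.064009 = 63.0 days (vs. the pure-advection estimate x/v = 63.2 d).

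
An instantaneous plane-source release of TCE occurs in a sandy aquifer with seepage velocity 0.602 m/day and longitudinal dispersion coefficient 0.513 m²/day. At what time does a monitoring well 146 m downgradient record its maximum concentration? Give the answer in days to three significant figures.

241 days

For the 1D instantaneous-source solution, setting ∂C/∂t = 0 at fixed x gives v²t² + 2Dt − x² = 0, so t = (√(D² + v²x²) − D)/v².
√(D² + v²x²) = √(0.513² + 0.602² × 146²) = 87.89; v² = 0.362404.
t = (87.89 − 0.513)/0.362404 = 241 days (vs. the pure-advection estimate x/v = 243 d).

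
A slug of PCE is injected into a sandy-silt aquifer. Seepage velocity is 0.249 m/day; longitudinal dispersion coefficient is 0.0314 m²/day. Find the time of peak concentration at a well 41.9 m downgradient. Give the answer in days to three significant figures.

For the 1D instantaneous-source solution, setting ∂C/∂t = 0 at fixed x gives v²t² + 2Dt − x² = 0, so t = (√(D² + v²x²) − D)/v².
√(D² + v²x²) = √(0.0314² + 0.249² × 41.9²) = 10.43; v² = 0.062001.
t = (10.43 − 0.0314)/0.062001 = 168 days (vs. the pure-advection estimate x/v = 168 d).

168 days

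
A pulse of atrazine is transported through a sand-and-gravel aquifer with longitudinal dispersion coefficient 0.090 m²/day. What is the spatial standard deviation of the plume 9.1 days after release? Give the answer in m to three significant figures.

1.28 m

Dispersive spreading gives a Gaussian with σ² = 2Dt; advection only shifts the center.
σ = √(2 × 0.090 × 9.1) = 1.28 m.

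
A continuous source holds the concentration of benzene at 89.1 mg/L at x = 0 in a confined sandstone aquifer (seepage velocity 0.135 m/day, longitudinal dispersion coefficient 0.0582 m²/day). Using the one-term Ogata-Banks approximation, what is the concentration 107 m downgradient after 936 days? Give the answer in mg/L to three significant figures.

86.3 mg/L

For a continuous step input, C/C₀ ≈ ½·erfc((x−vt)/(2√(Dt))).
vt = 0.135 × 936 = 126.36 m and 2√(Dt) = 2√(0.0582 × 936) = 14.76 m.
Argument (x−vt)/(2√(Dt)) = (107 − 126.36)/14.76 = -1.312; ½·erfc(-1.312) = 0.9682.
C = 89.1 × 0.9682 = 86.3 mg/L.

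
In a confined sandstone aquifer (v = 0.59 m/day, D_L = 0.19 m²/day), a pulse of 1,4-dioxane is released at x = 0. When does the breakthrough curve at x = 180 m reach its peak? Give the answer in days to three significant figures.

305 days

For the 1D instantaneous-source solution, setting ∂C/∂t = 0 at fixed x gives v²t² + 2Dt − x² = 0, so t = (√(D² + v²x²) − D)/v².
√(D² + v²x²) = √(0.19² + 0.59² × 180²) = 106.2; v² = 0.3481.
t = (106.2 − 0.19)/0.3481 = 305 days (vs. the pure-advection estimate x/v = 305 d).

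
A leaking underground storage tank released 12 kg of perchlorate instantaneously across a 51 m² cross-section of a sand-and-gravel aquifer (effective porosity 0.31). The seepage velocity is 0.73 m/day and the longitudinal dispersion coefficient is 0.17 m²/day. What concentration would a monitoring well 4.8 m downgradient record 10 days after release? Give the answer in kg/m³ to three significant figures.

For an instantaneous plane source, C(x,t) = M/(n_e·A·√(4πDt)) · exp(−(x−vt)²/(4Dt)), with n_e·A the pore (flow) area.
Plume center vt = 0.73 × 10 = 7.3 m, so the well at 4.8 m is 2.5 m upgradient of the peak.
√(4πDt) = 4.622 m, giving peak height M/(n_e·A·√(4πDt)) = 12/(0.31 × 51 × 4.622) = 0.1642 kg/m³.
(x−vt)²/(4Dt) = (-2.5)²/(4 × 0.17 × 10) = 0.9191; exp(−0.9191) = 0.3989.
C = 0.1642 × 0.3989 = 0.0655 kg/m³.

0.0655 kg/m³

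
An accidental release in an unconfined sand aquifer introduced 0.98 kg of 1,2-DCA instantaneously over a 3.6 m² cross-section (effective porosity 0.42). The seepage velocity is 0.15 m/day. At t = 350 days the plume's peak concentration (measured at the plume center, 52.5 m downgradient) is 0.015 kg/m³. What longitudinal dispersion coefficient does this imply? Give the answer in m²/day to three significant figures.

At the plume center C_max = M/(n_e·A·√(4πDt)), so D = M²/(4πt·(n_e·A·C_max)²).
n_e·A·C_max = 0.42 × 3.6 × 0.015 = 0.02268 kg/m.
D = 0.98²/(4π × 350 × 0.02268²) = 0.425 m²/day.

0.425 m²/day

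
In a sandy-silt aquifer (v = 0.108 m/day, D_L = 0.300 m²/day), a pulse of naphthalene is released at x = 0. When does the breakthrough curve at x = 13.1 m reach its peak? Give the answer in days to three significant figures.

98.3 days

For the 1D instantaneous-source solution, setting ∂C/∂t = 0 at fixed x gives v²t² + 2Dt − x² = 0, so t = (√(D² + v²x²) − D)/v².
√(D² + v²x²) = √(0.300² + 0.108² × 13.1²) = 1.446; v² = 0.011664.
t = (1.446 − 0.300)/0.011664 = 98.3 days (vs. the pure-advection estimate x/v = 121 d).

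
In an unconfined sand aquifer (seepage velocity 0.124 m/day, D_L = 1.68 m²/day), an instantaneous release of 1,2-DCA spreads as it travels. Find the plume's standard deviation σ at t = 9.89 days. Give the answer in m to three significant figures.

Dispersive spreading gives a Gaussian with σ² = 2Dt; advection only shifts the center.
σ = √(2 × 1.68 × 9.89) = 5.76 m.

5.76 m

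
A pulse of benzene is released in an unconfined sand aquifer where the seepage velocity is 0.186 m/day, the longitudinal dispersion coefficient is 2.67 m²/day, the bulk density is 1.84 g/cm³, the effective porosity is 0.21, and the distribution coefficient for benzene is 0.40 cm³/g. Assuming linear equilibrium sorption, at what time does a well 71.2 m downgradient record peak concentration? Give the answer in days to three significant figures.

Retardation factor R = 1 + ρ_b·K_d/n = 1 + 1.84 × 0.40/0.21 = 4.505.
Sorption retards both mechanisms: v_R = v/R = 0.04129 m/day, D_R = D/R = 0.5927 m²/day.
Peak time from v_R²t² + 2D_R t − x² = 0: t = (√(D_R² + v_R²x²) − D_R)/v_R².
√(D_R² + v_R²x²) = √(0.5927² + 0.04129² × 71.2²) = 2.999; v_R² = 0.001705.
t = (2.999 − 0.5927)/0.001705 = 1410 days.

1410 days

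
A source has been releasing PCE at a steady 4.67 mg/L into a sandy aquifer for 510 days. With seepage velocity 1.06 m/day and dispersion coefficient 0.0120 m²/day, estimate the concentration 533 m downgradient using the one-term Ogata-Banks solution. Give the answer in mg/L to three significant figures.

4.60 mg/L

For a continuous step input, C/C₀ ≈ ½·erfc((x−vt)/(2√(Dt))).
vt = 1.06 × 510 = 540.6 m and 2√(Dt) = 2√(0.0120 × 510) = 4.948 m.
Argument (x−vt)/(2√(Dt)) = (533 − 540.6)/4.948 = -1.536; ½·erfc(-1.536) = 0.9851.
C = 4.67 × 0.9851 = 4.60 mg/L.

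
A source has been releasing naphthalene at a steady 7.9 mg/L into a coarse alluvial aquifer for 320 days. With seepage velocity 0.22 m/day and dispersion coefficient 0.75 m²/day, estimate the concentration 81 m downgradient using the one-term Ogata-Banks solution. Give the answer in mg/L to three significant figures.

2.48 mg/L

For a continuous step input, C/C₀ ≈ ½·erfc((x−vt)/(2√(Dt))).
vt = 0.22 × 320 = 70.4 m and 2√(Dt) = 2√(0.75 × 320) = 30.98 m.
Argument (x−vt)/(2√(Dt)) = (81 − 70.4)/30.98 = 0.3422; ½·erfc(0.3422) = 0.3142.
C = 7.9 × 0.3142 = 2.48 mg/L.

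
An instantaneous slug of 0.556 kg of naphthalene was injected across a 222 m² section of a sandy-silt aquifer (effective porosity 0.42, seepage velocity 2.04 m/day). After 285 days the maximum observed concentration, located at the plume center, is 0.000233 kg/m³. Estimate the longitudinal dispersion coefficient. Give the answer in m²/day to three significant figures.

At the plume center C_max = M/(n_e·A·√(4πDt)), so D = M²/(4πt·(n_e·A·C_max)²).
n_e·A·C_max = 0.42 × 222 × 0.000233 = 0.02172 kg/m.
D = 0.556²/(4π × 285 × 0.02172²) = 0.183 m²/day.

0.183 m²/day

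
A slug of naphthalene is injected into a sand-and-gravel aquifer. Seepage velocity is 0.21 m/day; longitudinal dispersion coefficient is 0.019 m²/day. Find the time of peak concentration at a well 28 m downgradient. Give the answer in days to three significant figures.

133 days

For the 1D instantaneous-source solution, setting ∂C/∂t = 0 at fixed x gives v²t² + 2Dt − x² = 0, so t = (√(D² + v²x²) − D)/v².
√(D² + v²x²) = √(0.019² + 0.21² × 28²) = 5.880; v² = 0.0441.
t = (5.880 − 0.019)/0.0441 = 133 days (vs. the pure-advection estimate x/v = 133 d).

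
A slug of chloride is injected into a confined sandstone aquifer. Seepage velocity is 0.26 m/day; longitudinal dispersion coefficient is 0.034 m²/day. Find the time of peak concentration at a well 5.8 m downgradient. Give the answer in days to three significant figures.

21.8 days

For the 1D instantaneous-source solution, setting ∂C/∂t = 0 at fixed x gives v²t² + 2Dt − x² = 0, so t = (√(D² + v²x²) − D)/v².
√(D² + v²x²) = √(0.034² + 0.26² × 5.8²) = 1.508; v² = 0.0676.
t = (1.508 − 0.034)/0.0676 = 21.8 days (vs. the pure-advection estimate x/v = 22.3 d).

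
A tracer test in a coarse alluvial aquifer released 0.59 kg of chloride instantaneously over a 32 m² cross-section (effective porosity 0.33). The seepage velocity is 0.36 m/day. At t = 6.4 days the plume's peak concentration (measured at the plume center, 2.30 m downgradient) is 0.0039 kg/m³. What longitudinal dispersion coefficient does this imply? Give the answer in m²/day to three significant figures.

At the plume center C_max = M/(n_e·A·√(4πDt)), so D = M²/(4πt·(n_e·A·C_max)²).
n_e·A·C_max = 0.33 × 32 × 0.0039 = 0.04118 kg/m.
D = 0.59²/(4π × 6.4 × 0.04118²) = 2.55 m²/day.

2.55 m²/day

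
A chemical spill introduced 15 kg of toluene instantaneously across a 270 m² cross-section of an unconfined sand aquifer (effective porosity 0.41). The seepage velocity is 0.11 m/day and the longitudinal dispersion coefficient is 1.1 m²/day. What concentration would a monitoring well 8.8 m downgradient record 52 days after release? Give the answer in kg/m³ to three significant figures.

For an instantaneous plane source, C(x,t) = M/(n_e·A·√(4πDt)) · exp(−(x−vt)²/(4Dt)), with n_e·A the pore (flow) area.
Plume center vt = 0.11 × 52 = 5.72 m, so the well at 8.8 m is 3.08 m downgradient of the peak.
√(4πDt) = 26.81 m, giving peak height M/(n_e·A·√(4πDt)) = 15/(0.41 × 270 × 26.81) = 0.005054 kg/m³.
(x−vt)²/(4Dt) = (3.08)²/(4 × 1.1 × 52) = 0.04146; exp(−0.04146) = 0.9594.
C = 0.005054 × 0.9594 = 0.00485 kg/m³.

0.00485 kg/m³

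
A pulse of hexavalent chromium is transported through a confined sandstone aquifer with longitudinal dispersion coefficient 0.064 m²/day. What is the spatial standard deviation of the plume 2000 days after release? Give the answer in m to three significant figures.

16.0 m

Dispersive spreading gives a Gaussian with σ² = 2Dt; advection only shifts the center.
σ = √(2 × 0.064 × 2000) = 16.0 m.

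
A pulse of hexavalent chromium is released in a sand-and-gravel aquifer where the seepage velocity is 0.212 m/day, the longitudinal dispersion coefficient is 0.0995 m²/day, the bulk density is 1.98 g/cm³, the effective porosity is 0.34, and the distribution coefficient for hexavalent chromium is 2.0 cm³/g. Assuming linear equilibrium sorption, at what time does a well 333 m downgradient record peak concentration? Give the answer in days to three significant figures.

Retardation factor R = 1 + ρ_b·K_d/n = 1 + 1.98 × 2.0/0.34 = 12.65.
Sorption retards both mechanisms: v_R = v/R = 0.01676 m/day, D_R = D/R = 0.007866 m²/day.
Peak time from v_R²t² + 2D_R t − x² = 0: t = (√(D_R² + v_R²x²) − D_R)/v_R².
√(D_R² + v_R²x²) = √(0.007866² + 0.01676² × 333²) = 5.581; v_R² = 0.0002809.
t = (5.581 − 0.007866)/0.0002809 = 19800 days.

19800 days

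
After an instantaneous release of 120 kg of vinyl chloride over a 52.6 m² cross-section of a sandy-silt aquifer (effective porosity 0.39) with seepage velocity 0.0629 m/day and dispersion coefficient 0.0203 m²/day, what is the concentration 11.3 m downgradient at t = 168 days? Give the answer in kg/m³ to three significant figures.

For an instantaneous plane source, C(x,t) = M/(n_e·A·√(4πDt)) · exp(−(x−vt)²/(4Dt)), with n_e·A the pore (flow) area.
Plume center vt = 0.0629 × 168 = 10.5672 m, so the well at 11.3 m is 0.7328 m downgradient of the peak.
√(4πDt) = 6.546 m, giving peak height M/(n_e·A·√(4πDt)) = 120/(0.39 × 52.6 × 6.546) = 0.8936 kg/m³.
(x−vt)²/(4Dt) = (0.7328)²/(4 × 0.0203 × 168) = 0.03936; exp(−0.03936) = 0.9614.
C = 0.8936 × 0.9614 = 0.859 kg/m³.

0.859 kg/m³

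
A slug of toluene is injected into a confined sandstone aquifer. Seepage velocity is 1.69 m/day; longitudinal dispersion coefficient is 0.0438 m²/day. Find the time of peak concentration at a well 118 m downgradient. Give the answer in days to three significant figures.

For the 1D instantaneous-source solution, setting ∂C/∂t = 0 at fixed x gives v²t² + 2Dt − x² = 0, so t = (√(D² + v²x²) − D)/v².
√(D² + v²x²) = √(0.0438² + 1.69² × 118²) = 199.4; v² = 2.8561.
t = (199.4 − 0.0438)/2.8561 = 69.8 days (vs. the pure-advection estimate x/v = 69.8 d).

69.8 days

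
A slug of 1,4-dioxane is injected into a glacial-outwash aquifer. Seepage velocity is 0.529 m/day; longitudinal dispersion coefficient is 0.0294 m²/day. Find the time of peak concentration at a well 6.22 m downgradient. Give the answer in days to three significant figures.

11.7 days

For the 1D instantaneous-source solution, setting ∂C/∂t = 0 at fixed x gives v²t² + 2Dt − x² = 0, so t = (√(D² + v²x²) − D)/v².
√(D² + v²x²) = √(0.0294² + 0.529² × 6.22²) = 3.291; v² = 0.279841.
t = (3.291 − 0.0294)/0.279841 = 11.7 days (vs. the pure-advection estimate x/v = 11.8 d).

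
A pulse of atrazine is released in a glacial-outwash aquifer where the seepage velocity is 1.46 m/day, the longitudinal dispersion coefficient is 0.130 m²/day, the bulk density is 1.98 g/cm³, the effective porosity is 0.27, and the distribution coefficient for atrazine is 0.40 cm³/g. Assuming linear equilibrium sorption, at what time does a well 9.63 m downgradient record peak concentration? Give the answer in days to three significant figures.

Retardation factor R = 1 + ρ_b·K_d/n = 1 + 1.98 × 0.40/0.27 = 3.933.
Sorption retards both mechanisms: v_R = v/R = 0.3712 m/day, D_R = D/R = 0.03305 m²/day.
Peak time from v_R²t² + 2D_R t − x² = 0: t = (√(D_R² + v_R²x²) − D_R)/v_R².
√(D_R² + v_R²x²) = √(0.03305² + 0.3712² × 9.63²) = 3.575; v_R² = 0.1378.
t = (3.575 − 0.03305)/0.1378 = 25.7 days.

25.7 days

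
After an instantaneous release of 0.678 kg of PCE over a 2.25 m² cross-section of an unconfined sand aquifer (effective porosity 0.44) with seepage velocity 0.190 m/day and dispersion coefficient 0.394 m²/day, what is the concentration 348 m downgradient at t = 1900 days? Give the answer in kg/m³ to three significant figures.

For an instantaneous plane source, C(x,t) = M/(n_e·A·√(4πDt)) · exp(−(x−vt)²/(4Dt)), with n_e·A the pore (flow) area.
Plume center vt = 0.190 × 1900 = 361 m, so the well at 348 m is 13 m upgradient of the peak.
√(4πDt) = 96.99 m, giving peak height M/(n_e·A·√(4πDt)) = 0.678/(0.44 × 2.25 × 96.99) = 0.007061 kg/m³.
(x−vt)²/(4Dt) = (-13)²/(4 × 0.394 × 1900) = 0.05644; exp(−0.05644) = 0.9451.
C = 0.007061 × 0.9451 = 0.00667 kg/m³.

0.00667 kg/m³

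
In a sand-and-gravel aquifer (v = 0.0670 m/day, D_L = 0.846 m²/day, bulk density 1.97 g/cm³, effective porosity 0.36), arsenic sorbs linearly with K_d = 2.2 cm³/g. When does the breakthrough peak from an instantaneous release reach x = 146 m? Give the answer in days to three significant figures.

26100 days

Retardation factor R = 1 + ρ_b·K_d/n = 1 + 1.97 × 2.2/0.36 = 13.04.
Sorption retards both mechanisms: v_R = v/R = 0.005138 m/day, D_R = D/R = 0.06488 m²/day.
Peak time from v_R²t² + 2D_R t − x² = 0: t = (√(D_R² + v_R²x²) − D_R)/v_R².
√(D_R² + v_R²x²) = √(0.06488² + 0.005138² × 146²) = 0.7529; v_R² = 2.640e-05.
t = (0.7529 − 0.06488)/2.640e-05 = 26100 days.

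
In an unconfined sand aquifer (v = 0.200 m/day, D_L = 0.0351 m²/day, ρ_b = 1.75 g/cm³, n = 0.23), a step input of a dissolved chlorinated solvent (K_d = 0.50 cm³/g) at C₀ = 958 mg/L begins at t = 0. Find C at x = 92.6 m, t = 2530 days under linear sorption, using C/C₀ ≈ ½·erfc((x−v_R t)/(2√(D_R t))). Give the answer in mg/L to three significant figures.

941 mg/L

Retardation factor R = 1 + ρ_b·K_d/n = 1 + 1.75 × 0.50/0.23 = 4.804.
Sorption retards both mechanisms: v_R = v/R = 0.04163 m/day, D_R = D/R = 0.007306 m²/day.
v_R·t = 0.04163 × 2530 = 105.3239 m; 2√(D_R t) = 8.599 m; argument = (92.6 − 105.3239)/8.599 = -1.480.
C = C₀ × ½·erfc(-1.480) = 958 × 0.9818 = 941 mg/L.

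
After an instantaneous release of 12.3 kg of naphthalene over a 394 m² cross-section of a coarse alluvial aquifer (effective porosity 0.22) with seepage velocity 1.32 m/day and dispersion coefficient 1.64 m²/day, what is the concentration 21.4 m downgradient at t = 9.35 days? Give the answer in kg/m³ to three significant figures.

For an instantaneous plane source, C(x,t) = M/(n_e·A·√(4πDt)) · exp(−(x−vt)²/(4Dt)), with n_e·A the pore (flow) area.
Plume center vt = 1.32 × 9.35 = 12.342 m, so the well at 21.4 m is 9.058 m downgradient of the peak.
√(4πDt) = 13.88 m, giving peak height M/(n_e·A·√(4πDt)) = 12.3/(0.22 × 394 × 13.88) = 0.01022 kg/m³.
(x−vt)²/(4Dt) = (9.058)²/(4 × 1.64 × 9.35) = 1.338; exp(−1.338) = 0.2624.
C = 0.01022 × 0.2624 = 0.00268 kg/m³.

0.00268 kg/m³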